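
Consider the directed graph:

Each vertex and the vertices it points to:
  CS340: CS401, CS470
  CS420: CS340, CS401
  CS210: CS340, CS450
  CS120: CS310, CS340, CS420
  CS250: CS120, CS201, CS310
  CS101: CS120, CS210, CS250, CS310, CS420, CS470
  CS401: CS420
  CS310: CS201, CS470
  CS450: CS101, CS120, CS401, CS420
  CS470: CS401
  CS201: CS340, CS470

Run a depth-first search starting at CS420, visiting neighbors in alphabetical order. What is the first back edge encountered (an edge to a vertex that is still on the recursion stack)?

CS401→CS420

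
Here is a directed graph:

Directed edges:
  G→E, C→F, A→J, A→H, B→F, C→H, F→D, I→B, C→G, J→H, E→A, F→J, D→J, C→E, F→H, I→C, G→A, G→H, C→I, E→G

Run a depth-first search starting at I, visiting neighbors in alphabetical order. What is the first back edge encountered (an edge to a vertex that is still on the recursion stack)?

G->E

DFS from I (visiting neighbors in alphabetical order); mark gray on enter, black on exit:
I gray
  B gray
    F gray
      D gray
        J gray
          H gray
          H black
        J black
      D black
      F→H: H black — skip
      F→J: J black — skip
    F black
  B black
  C gray
    E gray
      A gray
        A→H: H black — skip
        A→J: J black — skip
      A black
      G gray
        G→A: A black — skip
        G→E: E is gray → back edge
First back edge: G → E.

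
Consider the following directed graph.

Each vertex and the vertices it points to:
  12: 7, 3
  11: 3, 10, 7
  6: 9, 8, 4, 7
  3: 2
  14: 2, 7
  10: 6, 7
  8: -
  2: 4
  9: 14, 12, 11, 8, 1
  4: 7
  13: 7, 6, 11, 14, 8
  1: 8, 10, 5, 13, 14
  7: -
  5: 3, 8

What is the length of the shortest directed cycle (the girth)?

For each vertex v, BFS finds the shortest path from v back to v.
The shortest such closed walk is 10 → 6 → 9 → 11 → 10, length 4.

4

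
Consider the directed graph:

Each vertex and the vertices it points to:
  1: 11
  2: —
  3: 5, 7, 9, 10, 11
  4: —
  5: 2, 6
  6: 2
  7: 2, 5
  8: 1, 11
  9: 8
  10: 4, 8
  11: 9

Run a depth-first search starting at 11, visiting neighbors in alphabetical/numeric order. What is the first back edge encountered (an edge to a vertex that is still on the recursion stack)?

1->11

DFS from 11 (visiting neighbors in alphabetical/numeric order); mark gray on enter, black on exit:
11 gray
  9 gray
    8 gray
      1 gray
        1→11: 11 is gray → back edge
First back edge: 1 → 11.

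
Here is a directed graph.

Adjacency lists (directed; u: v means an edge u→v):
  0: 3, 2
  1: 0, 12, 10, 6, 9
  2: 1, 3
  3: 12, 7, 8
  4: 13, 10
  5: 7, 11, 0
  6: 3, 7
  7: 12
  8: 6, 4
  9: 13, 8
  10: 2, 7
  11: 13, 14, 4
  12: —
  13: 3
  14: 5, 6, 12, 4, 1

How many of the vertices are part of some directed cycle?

A vertex is on a directed cycle iff it belongs to a strongly connected component of size ≥ 2 (or has a self-loop).
The vertices on cycles are {0, 1, 2, 3, 4, 5, 6, 8, 9, 10, 11, 13, 14} — 13 in total.

13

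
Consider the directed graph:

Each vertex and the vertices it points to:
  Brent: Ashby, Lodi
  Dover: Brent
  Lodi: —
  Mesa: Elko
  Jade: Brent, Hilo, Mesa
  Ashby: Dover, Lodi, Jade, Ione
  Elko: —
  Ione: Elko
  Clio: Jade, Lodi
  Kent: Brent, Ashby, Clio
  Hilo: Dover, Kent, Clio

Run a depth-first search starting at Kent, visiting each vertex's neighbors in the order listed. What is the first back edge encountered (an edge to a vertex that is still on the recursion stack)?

Dover->Brent

DFS from Kent (visiting each vertex's neighbors in the order listed); mark gray on enter, black on exit:
Kent gray
  Brent gray
    Ashby gray
      Dover gray
        Dover→Brent: Brent is gray → back edge
First back edge: Dover → Brent.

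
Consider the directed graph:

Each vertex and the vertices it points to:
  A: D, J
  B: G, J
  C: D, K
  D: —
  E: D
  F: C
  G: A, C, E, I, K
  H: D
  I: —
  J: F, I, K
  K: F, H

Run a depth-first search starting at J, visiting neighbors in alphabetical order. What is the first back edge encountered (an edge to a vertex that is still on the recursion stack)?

K->F

DFS from J (visiting neighbors in alphabetical order); mark gray on enter, black on exit:
J gray
  F gray
    C gray
      D gray
      D black
      K gray
        K→F: F is gray → back edge
First back edge: K → F.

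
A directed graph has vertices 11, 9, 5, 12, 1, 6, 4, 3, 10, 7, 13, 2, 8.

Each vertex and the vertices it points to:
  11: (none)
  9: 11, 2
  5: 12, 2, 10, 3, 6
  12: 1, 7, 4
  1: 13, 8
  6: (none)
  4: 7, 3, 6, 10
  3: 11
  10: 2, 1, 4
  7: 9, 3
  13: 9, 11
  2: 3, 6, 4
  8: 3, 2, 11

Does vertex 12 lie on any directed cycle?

No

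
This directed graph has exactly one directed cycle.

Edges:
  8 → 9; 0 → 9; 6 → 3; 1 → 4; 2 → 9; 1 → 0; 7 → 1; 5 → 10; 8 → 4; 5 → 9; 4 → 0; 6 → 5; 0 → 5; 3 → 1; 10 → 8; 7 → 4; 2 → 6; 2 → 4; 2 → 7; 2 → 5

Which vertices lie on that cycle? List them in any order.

0, 4, 5, 8, 10

DFS with gray/black marking from 5:
5 gray
  10 gray
    8 gray
      9 gray
      9 black
      4 gray
        0 gray
          0→5: 5 is gray → back edge
Back edge closes the cycle 5 → 10 → 8 → 4 → 0 → 5; its vertices are {0, 4, 5, 8, 10}.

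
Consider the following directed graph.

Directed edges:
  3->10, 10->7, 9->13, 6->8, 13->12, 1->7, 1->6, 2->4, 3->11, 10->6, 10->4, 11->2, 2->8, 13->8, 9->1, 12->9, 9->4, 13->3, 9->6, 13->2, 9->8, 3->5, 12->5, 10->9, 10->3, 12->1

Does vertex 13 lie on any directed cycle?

Yes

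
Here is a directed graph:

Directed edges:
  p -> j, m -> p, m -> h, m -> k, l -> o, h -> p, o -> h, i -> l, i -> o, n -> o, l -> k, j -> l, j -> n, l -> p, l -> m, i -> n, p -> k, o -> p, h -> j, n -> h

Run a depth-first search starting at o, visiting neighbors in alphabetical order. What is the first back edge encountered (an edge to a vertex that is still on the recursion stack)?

DFS from o (visiting neighbors in alphabetical order); mark gray on enter, black on exit:
o gray
  h gray
    j gray
      l gray
        k gray
        k black
        m gray
          m→h: h is gray → back edge
First back edge: m → h.

m→h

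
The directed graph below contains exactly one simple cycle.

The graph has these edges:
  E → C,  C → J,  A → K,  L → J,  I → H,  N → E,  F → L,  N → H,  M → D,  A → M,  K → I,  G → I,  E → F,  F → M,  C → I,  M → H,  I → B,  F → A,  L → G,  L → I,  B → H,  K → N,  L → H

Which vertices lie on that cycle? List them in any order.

A, E, F, K, N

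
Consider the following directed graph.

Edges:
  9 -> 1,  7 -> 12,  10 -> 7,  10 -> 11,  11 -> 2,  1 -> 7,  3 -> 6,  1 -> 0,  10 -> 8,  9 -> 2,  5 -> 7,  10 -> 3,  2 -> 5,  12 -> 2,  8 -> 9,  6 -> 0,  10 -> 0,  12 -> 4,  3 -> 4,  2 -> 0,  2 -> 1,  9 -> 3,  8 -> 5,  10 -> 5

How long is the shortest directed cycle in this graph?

4

For each vertex v, BFS finds the shortest path from v back to v.
The shortest such closed walk is 7 → 12 → 2 → 5 → 7, length 4.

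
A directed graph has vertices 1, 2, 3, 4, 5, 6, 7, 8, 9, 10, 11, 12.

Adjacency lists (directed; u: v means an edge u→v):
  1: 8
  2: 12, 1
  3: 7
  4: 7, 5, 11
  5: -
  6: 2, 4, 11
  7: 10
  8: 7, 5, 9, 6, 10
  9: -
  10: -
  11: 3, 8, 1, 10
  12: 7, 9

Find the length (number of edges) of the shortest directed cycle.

3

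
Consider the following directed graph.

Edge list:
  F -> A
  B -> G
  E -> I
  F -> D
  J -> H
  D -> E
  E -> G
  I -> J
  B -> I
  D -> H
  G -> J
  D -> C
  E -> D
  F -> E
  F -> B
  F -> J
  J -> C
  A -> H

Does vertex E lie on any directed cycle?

E is on a cycle iff E can reach itself via ≥1 edge.
E → D → E — yes.

Yes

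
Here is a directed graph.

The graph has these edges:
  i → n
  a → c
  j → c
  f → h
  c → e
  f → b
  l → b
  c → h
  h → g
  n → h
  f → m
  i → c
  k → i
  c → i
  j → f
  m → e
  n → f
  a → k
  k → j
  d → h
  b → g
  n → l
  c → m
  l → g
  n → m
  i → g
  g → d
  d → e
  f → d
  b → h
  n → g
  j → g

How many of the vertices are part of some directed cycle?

5

A vertex is on a directed cycle iff it belongs to a strongly connected component of size ≥ 2 (or has a self-loop).
The vertices on cycles are {c, d, g, h, i} — 5 in total.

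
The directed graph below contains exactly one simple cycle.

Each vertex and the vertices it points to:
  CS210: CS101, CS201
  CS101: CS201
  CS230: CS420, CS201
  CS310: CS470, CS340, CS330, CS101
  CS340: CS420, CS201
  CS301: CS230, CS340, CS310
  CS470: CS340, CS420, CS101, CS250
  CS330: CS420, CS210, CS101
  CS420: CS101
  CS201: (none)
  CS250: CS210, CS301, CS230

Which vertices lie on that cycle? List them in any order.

CS250, CS301, CS310, CS470

DFS with gray/black marking from CS301:
CS301 gray
  CS230 gray
    CS420 gray
      CS101 gray
        CS201 gray
        CS201 black
      CS101 black
    CS420 black
    CS230→CS201: CS201 black — skip
  CS230 black
  CS340 gray
    CS340→CS420: CS420 black — skip
    CS340→CS201: CS201 black — skip
  CS340 black
  CS310 gray
    CS470 gray
      CS470→CS340: CS340 black — skip
      CS470→CS420: CS420 black — skip
      CS470→CS101: CS101 black — skip
      CS250 gray
        CS210 gray
          CS210→CS101: CS101 black — skip
          CS210→CS201: CS201 black — skip
        CS210 black
        CS250→CS301: CS301 is gray → back edge
Back edge closes the cycle CS301 → CS310 → CS470 → CS250 → CS301; its vertices are {CS250, CS301, CS310, CS470}.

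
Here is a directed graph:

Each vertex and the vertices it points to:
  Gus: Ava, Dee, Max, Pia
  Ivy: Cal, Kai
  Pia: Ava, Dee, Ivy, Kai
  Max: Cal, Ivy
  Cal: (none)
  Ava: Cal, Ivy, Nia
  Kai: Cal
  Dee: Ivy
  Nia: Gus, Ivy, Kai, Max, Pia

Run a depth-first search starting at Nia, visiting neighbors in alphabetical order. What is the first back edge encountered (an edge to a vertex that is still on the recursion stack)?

Ava→Nia

DFS from Nia (visiting neighbors in alphabetical order); mark gray on enter, black on exit:
Nia gray
  Gus gray
    Ava gray
      Cal gray
      Cal black
      Ivy gray
        Ivy→Cal: Cal black — skip
        Kai gray
          Kai→Cal: Cal black — skip
        Kai black
      Ivy black
      Ava→Nia: Nia is gray → back edge
First back edge: Ava → Nia.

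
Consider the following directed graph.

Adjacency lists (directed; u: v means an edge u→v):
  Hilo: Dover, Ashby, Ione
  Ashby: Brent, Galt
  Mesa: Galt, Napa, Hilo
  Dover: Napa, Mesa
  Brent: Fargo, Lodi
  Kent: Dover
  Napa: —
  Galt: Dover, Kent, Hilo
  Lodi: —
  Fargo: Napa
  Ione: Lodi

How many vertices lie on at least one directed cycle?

6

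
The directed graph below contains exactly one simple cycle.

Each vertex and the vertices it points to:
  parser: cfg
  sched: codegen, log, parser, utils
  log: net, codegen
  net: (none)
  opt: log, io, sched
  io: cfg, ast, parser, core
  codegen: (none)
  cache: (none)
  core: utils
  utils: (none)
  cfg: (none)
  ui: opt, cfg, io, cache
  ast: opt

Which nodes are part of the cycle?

io, ast, opt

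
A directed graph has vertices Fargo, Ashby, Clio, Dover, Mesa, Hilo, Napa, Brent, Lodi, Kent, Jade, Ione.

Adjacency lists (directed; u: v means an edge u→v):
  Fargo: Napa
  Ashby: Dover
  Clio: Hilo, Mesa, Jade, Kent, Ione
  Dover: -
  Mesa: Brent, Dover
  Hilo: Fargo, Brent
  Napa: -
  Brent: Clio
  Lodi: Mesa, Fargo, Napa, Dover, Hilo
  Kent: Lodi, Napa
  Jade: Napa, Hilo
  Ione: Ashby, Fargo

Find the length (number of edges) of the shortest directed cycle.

3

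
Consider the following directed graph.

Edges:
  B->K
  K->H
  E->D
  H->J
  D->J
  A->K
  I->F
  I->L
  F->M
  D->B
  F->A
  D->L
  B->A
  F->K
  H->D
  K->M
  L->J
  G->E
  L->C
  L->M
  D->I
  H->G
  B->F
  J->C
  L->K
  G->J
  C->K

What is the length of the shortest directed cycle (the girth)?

4

For each vertex v, BFS finds the shortest path from v back to v.
The shortest such closed walk is H → J → C → K → H, length 4.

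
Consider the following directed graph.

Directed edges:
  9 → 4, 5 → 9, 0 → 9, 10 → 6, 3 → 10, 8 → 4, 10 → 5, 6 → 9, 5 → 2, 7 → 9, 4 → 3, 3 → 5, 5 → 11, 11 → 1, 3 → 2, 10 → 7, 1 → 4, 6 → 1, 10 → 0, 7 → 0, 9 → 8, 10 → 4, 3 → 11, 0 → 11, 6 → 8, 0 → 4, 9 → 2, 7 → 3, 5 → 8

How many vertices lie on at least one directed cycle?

11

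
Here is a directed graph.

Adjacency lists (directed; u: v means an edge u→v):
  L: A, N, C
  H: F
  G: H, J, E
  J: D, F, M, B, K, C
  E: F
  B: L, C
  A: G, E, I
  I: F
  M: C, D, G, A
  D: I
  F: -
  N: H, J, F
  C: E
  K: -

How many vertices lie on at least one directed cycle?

7

A vertex is on a directed cycle iff it belongs to a strongly connected component of size ≥ 2 (or has a self-loop).
The vertices on cycles are {A, B, G, J, L, M, N} — 7 in total.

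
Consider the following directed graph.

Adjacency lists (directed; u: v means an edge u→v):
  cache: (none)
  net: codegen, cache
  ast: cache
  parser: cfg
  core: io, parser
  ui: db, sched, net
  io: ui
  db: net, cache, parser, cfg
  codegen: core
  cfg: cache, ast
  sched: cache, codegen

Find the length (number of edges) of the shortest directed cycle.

5

For each vertex v, BFS finds the shortest path from v back to v.
The shortest such closed walk is sched → codegen → core → io → ui → sched, length 5.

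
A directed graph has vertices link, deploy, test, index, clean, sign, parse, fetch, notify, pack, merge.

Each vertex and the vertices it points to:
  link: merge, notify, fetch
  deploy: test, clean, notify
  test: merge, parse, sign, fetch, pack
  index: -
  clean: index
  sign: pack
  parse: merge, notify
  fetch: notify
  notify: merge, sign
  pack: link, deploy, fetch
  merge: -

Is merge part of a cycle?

merge lies on a cycle iff there is a path from merge back to itself.
Exploring from merge, it never reaches itself; equivalently, its strongly connected component is a singleton.

No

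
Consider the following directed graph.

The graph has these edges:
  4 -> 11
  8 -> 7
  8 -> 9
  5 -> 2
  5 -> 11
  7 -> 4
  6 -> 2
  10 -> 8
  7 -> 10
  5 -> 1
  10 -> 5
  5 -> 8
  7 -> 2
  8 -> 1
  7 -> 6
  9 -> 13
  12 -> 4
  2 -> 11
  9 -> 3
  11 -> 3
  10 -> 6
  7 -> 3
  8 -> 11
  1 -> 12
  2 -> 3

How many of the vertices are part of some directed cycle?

4

A vertex is on a directed cycle iff it belongs to a strongly connected component of size ≥ 2 (or has a self-loop).
The vertices on cycles are {5, 7, 8, 10} — 4 in total.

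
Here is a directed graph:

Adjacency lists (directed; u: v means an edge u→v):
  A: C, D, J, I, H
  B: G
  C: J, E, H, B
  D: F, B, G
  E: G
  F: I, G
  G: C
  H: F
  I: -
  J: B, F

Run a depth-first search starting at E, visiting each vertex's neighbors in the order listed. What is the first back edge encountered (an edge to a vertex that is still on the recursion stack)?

B→G

DFS from E (visiting each vertex's neighbors in the order listed); mark gray on enter, black on exit:
E gray
  G gray
    C gray
      J gray
        B gray
          B→G: G is gray → back edge
First back edge: B → G.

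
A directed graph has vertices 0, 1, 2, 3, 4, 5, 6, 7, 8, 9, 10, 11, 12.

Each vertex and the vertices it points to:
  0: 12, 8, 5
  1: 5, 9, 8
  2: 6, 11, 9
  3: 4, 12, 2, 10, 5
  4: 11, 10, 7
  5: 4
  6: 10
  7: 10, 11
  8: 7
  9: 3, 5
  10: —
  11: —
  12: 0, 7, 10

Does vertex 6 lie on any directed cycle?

6 lies on a cycle iff there is a path from 6 back to itself.
Exploring from 6, it never reaches itself; equivalently, its strongly connected component is a singleton.

No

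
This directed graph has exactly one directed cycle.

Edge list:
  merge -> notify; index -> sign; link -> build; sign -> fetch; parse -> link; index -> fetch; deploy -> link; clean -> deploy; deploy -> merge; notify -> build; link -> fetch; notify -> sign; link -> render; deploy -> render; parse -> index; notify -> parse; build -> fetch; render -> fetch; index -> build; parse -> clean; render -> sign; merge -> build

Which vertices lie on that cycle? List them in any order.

DFS with gray/black marking from deploy:
deploy gray
  merge gray
    notify gray
      sign gray
        fetch gray
        fetch black
      sign black
      parse gray
        link gray
          link→fetch: fetch black — skip
          build gray
            build→fetch: fetch black — skip
          build black
          render gray
            render→fetch: fetch black — skip
            render→sign: sign black — skip
          render black
        link black
        index gray
          index→fetch: fetch black — skip
          index→sign: sign black — skip
          index→build: build black — skip
        index black
        clean gray
          clean→deploy: deploy is gray → back edge
Back edge closes the cycle deploy → merge → notify → parse → clean → deploy; its vertices are {clean, merge, parse, deploy, notify}.

clean, merge, parse, deploy, notify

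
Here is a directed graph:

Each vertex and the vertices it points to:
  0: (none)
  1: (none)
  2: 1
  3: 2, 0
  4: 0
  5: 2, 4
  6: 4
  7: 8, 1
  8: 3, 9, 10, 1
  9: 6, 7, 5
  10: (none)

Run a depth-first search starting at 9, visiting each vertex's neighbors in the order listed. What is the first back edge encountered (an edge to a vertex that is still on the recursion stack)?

DFS from 9 (visiting each vertex's neighbors in the order listed); mark gray on enter, black on exit:
9 gray
  6 gray
    4 gray
      0 gray
      0 black
    4 black
  6 black
  7 gray
    8 gray
      3 gray
        2 gray
          1 gray
          1 black
        2 black
        3→0: 0 black — skip
      3 black
      8→9: 9 is gray → back edge
First back edge: 8 → 9.

8→9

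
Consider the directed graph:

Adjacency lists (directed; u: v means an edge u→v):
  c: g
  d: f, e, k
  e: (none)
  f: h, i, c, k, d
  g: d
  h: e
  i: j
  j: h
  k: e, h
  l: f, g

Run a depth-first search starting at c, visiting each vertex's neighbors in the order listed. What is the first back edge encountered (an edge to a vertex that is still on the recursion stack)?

f->c

DFS from c (visiting each vertex's neighbors in the order listed); mark gray on enter, black on exit:
c gray
  g gray
    d gray
      f gray
        h gray
          e gray
          e black
        h black
        i gray
          j gray
            j→h: h black — skip
          j black
        i black
        f→c: c is gray → back edge
First back edge: f → c.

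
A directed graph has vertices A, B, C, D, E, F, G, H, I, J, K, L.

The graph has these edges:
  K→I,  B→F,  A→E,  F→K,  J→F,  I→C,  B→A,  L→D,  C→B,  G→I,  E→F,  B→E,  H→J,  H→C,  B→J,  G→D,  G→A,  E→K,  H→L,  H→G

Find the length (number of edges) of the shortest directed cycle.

5

For each vertex v, BFS finds the shortest path from v back to v.
The shortest such closed walk is C → B → E → K → I → C, length 5.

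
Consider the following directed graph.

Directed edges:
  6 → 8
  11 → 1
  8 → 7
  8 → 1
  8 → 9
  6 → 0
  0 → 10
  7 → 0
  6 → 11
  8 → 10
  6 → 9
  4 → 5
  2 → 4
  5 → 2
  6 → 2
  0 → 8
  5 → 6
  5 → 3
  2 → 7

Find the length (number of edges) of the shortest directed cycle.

3

For each vertex v, BFS finds the shortest path from v back to v.
The shortest such closed walk is 2 → 4 → 5 → 2, length 3.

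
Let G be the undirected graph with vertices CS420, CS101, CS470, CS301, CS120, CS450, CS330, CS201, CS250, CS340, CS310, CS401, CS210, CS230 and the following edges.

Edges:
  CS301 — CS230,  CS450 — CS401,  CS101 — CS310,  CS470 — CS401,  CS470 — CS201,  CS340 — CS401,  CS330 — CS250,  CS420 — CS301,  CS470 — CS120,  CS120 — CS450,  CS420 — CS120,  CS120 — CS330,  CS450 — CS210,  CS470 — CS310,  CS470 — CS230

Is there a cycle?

Yes

DFS, tracking each vertex's parent; an edge to a visited non-parent vertex closes a cycle.
Start from CS101:
visit CS101 (parent –)
  visit CS310 (parent CS101)
    visit CS470 (parent CS310)
      visit CS120 (parent CS470)
        visit CS330 (parent CS120)
          CS330–CS120: parent, skip
          visit CS250 (parent CS330)
            CS250–CS330: parent, skip
        CS120–CS470: parent, skip
        visit CS450 (parent CS120)
          visit CS401 (parent CS450)
            CS401–CS450: parent, skip
            CS401–CS470: CS470 visited and ≠ parent → cycle
Cycle: CS470 – CS120 – CS450 – CS401 – CS470.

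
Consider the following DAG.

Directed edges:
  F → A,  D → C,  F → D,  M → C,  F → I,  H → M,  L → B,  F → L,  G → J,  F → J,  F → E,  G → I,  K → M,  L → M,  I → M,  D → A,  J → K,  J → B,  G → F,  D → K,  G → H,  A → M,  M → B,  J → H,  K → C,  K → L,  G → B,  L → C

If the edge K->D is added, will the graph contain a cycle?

Yes

Adding K→D creates a cycle iff D can already reach K.
Path from D: D → K.
So D → … → K → D is a cycle.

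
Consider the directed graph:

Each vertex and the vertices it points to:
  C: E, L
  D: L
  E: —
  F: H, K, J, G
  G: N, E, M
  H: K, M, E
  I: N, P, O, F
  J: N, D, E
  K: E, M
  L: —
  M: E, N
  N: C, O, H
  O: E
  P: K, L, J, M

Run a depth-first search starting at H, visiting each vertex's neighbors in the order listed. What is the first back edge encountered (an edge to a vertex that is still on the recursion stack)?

DFS from H (visiting each vertex's neighbors in the order listed); mark gray on enter, black on exit:
H gray
  K gray
    E gray
    E black
    M gray
      M→E: E black — skip
      N gray
        C gray
          C→E: E black — skip
          L gray
          L black
        C black
        O gray
          O→E: E black — skip
        O black
        N→H: H is gray → back edge
First back edge: N → H.

N→H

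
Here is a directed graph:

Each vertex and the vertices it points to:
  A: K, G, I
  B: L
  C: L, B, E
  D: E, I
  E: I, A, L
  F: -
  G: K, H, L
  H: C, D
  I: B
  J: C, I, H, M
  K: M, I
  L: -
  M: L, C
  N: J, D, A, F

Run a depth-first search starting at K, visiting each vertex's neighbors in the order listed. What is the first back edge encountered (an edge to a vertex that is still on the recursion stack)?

DFS from K (visiting each vertex's neighbors in the order listed); mark gray on enter, black on exit:
K gray
  M gray
    L gray
    L black
    C gray
      C→L: L black — skip
      B gray
        B→L: L black — skip
      B black
      E gray
        I gray
          I→B: B black — skip
        I black
        A gray
          A→K: K is gray → back edge
First back edge: A → K.

A->K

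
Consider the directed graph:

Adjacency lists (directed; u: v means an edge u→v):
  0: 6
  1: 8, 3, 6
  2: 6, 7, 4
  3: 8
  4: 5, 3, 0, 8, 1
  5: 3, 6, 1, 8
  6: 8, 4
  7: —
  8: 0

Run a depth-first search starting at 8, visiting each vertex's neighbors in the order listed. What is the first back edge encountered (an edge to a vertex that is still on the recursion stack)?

DFS from 8 (visiting each vertex's neighbors in the order listed); mark gray on enter, black on exit:
8 gray
  0 gray
    6 gray
      6→8: 8 is gray → back edge
First back edge: 6 → 8.

6→8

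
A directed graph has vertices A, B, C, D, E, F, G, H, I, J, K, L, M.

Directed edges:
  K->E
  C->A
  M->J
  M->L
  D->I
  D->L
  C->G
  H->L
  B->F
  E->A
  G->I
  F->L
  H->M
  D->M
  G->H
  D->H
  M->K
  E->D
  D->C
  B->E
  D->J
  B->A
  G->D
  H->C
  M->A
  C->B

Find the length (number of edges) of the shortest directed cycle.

3

For each vertex v, BFS finds the shortest path from v back to v.
The shortest such closed walk is D → C → G → D, length 3.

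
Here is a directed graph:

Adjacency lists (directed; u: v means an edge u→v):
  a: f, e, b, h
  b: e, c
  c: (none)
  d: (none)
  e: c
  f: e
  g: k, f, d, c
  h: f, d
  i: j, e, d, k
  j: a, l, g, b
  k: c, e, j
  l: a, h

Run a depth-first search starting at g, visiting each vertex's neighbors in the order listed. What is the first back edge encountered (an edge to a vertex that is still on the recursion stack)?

j->g

DFS from g (visiting each vertex's neighbors in the order listed); mark gray on enter, black on exit:
g gray
  k gray
    c gray
    c black
    e gray
      e→c: c black — skip
    e black
    j gray
      a gray
        f gray
          f→e: e black — skip
        f black
        a→e: e black — skip
        b gray
          b→e: e black — skip
          b→c: c black — skip
        b black
        h gray
          h→f: f black — skip
          d gray
          d black
        h black
      a black
      l gray
        l→a: a black — skip
        l→h: h black — skip
      l black
      j→g: g is gray → back edge
First back edge: j → g.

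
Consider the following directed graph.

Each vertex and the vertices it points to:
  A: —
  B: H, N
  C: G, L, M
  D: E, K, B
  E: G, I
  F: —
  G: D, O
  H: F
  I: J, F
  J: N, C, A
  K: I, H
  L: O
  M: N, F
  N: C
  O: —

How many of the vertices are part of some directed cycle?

A vertex is on a directed cycle iff it belongs to a strongly connected component of size ≥ 2 (or has a self-loop).
The vertices on cycles are {B, C, D, E, G, I, J, K, M, N} — 10 in total.

10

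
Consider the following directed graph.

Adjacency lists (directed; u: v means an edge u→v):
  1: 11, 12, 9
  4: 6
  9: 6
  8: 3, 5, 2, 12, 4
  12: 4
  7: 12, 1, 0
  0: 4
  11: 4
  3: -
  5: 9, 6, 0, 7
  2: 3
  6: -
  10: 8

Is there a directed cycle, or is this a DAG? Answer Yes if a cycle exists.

No

DFS with white/gray/black marking, starting from 11:
11 gray
  4 gray
    6 gray
    6 black
  4 black
11 black
1 gray
  1→11: 11 black — skip
  12 gray
    12→4: 4 black — skip
  12 black
  9 gray
    9→6: 6 black — skip
  9 black
1 black
8 gray
  3 gray
  3 black
  5 gray
    5→9: 9 black — skip
    5→6: 6 black — skip
    0 gray
      0→4: 4 black — skip
    0 black
    7 gray
      7→12: 12 black — skip
      7→1: 1 black — skip
      7→0: 0 black — skip
    7 black
  5 black
  2 gray
    2→3: 3 black — skip
  2 black
  8→12: 12 black — skip
  8→4: 4 black — skip
8 black
10 gray
  10→8: 8 black — skip
10 black
Every edge goes to a white or black vertex — no back edge, so the graph is acyclic.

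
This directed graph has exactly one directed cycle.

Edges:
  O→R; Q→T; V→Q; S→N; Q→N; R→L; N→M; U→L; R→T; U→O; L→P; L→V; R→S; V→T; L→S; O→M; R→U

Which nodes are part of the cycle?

DFS with gray/black marking from U:
U gray
  O gray
    M gray
    M black
    R gray
      S gray
        N gray
          N→M: M black — skip
        N black
      S black
      R→U: U is gray → back edge
Back edge closes the cycle U → O → R → U; its vertices are {O, R, U}.

O, R, U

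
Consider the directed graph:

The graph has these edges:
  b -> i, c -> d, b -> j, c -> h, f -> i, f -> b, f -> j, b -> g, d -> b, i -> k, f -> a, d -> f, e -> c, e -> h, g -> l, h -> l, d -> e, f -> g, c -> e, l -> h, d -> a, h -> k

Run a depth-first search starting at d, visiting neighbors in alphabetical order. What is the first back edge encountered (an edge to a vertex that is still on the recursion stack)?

DFS from d (visiting neighbors in alphabetical order); mark gray on enter, black on exit:
d gray
  a gray
  a black
  b gray
    g gray
      l gray
        h gray
          k gray
          k black
          h→l: l is gray → back edge
First back edge: h → l.

h->l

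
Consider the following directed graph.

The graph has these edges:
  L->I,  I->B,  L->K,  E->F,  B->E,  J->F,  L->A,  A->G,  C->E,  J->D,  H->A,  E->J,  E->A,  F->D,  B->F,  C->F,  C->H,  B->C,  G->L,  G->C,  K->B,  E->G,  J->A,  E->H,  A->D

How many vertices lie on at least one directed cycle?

A vertex is on a directed cycle iff it belongs to a strongly connected component of size ≥ 2 (or has a self-loop).
The vertices on cycles are {A, B, C, E, G, H, I, J, K, L} — 10 in total.

10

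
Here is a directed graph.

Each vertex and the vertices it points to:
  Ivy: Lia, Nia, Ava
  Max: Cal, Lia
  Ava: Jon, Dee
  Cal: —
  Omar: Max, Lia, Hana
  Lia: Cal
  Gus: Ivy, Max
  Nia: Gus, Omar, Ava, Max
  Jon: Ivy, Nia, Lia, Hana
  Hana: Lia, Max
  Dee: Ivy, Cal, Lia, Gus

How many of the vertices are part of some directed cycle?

6

A vertex is on a directed cycle iff it belongs to a strongly connected component of size ≥ 2 (or has a self-loop).
The vertices on cycles are {Ava, Dee, Gus, Ivy, Jon, Nia} — 6 in total.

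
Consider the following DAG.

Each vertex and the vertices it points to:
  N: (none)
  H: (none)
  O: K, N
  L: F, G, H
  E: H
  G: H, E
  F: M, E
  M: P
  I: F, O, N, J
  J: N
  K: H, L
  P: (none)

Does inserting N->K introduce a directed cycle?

Adding N→K creates a cycle iff K can already reach N.
Explore from K: no path reaches N. The graph stays acyclic.

No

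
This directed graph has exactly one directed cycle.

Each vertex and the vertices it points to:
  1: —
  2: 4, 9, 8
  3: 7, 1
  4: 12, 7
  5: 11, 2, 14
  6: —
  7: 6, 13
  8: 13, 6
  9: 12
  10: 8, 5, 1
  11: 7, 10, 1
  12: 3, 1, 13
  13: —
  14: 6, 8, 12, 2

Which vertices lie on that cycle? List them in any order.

5, 10, 11

DFS with gray/black marking from 10:
10 gray
  8 gray
    13 gray
    13 black
    6 gray
    6 black
  8 black
  5 gray
    11 gray
      7 gray
        7→6: 6 black — skip
        7→13: 13 black — skip
      7 black
      11→10: 10 is gray → back edge
Back edge closes the cycle 10 → 5 → 11 → 10; its vertices are {5, 10, 11}.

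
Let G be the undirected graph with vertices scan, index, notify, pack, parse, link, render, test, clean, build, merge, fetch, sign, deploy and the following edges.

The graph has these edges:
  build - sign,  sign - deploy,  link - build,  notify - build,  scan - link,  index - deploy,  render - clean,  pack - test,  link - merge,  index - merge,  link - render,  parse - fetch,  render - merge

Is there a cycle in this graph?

DFS, tracking each vertex's parent; an edge to a visited non-parent vertex closes a cycle.
Start from build:
visit build (parent –)
  visit sign (parent build)
    sign–build: parent, skip
    visit deploy (parent sign)
      visit index (parent deploy)
        index–deploy: parent, skip
        visit merge (parent index)
          merge–index: parent, skip
          visit link (parent merge)
            link–build: build visited and ≠ parent → cycle
Cycle: build – sign – deploy – index – merge – link – build.

Yes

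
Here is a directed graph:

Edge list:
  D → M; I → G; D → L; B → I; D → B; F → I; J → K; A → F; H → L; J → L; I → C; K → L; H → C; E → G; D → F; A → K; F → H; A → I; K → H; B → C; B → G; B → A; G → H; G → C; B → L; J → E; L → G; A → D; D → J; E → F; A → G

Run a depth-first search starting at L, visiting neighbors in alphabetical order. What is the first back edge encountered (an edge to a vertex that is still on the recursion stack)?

H→L

DFS from L (visiting neighbors in alphabetical order); mark gray on enter, black on exit:
L gray
  G gray
    C gray
    C black
    H gray
      H→C: C black — skip
      H→L: L is gray → back edge
First back edge: H → L.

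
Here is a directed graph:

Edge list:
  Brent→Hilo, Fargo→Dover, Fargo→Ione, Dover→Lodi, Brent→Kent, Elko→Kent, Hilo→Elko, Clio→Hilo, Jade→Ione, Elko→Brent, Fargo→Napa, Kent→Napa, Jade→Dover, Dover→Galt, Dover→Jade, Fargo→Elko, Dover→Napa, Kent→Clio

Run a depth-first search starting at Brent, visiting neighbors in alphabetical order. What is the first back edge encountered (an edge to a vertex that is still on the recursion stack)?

Elko→Brent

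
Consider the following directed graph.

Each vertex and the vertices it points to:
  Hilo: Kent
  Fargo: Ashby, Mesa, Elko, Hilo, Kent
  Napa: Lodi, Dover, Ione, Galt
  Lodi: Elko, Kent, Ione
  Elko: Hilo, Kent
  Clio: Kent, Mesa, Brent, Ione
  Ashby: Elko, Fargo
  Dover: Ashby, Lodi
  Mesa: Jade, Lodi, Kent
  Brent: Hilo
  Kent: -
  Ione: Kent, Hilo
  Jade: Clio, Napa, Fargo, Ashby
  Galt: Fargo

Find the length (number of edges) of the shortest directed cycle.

2

For each vertex v, BFS finds the shortest path from v back to v.
The shortest such closed walk is Fargo → Ashby → Fargo, length 2.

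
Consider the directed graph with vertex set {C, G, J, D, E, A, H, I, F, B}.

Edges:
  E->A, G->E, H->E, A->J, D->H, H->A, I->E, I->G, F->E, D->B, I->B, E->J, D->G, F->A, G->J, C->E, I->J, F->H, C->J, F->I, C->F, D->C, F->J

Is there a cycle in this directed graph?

DFS with white/gray/black marking, starting from I:
I gray
  B gray
  B black
  G gray
    J gray
    J black
    E gray
      A gray
        A→J: J black — skip
      A black
      E→J: J black — skip
    E black
  G black
  I→E: E black — skip
  I→J: J black — skip
I black
C gray
  C→J: J black — skip
  C→E: E black — skip
  F gray
    F→J: J black — skip
    F→A: A black — skip
    H gray
      H→E: E black — skip
      H→A: A black — skip
    H black
    F→I: I black — skip
    F→E: E black — skip
  F black
C black
D gray
  D→G: G black — skip
  D→H: H black — skip
  D→C: C black — skip
  D→B: B black — skip
D black
Every edge goes to a white or black vertex — no back edge, so the graph is acyclic.

No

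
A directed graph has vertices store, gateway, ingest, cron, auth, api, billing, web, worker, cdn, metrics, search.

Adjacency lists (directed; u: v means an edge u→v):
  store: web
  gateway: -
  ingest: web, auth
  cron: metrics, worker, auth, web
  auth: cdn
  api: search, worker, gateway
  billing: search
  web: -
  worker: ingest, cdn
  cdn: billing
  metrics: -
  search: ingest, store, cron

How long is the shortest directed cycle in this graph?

5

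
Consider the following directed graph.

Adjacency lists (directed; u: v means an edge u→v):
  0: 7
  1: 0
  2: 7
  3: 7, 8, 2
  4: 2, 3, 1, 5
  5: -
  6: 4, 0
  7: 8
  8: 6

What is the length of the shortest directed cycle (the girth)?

For each vertex v, BFS finds the shortest path from v back to v.
The shortest such closed walk is 6 → 0 → 7 → 8 → 6, length 4.

4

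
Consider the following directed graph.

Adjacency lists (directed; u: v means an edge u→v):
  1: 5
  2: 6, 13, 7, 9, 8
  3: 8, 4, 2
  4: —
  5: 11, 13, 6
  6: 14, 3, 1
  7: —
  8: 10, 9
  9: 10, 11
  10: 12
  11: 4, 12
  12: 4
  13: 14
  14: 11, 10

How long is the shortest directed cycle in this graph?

3

For each vertex v, BFS finds the shortest path from v back to v.
The shortest such closed walk is 3 → 2 → 6 → 3, length 3.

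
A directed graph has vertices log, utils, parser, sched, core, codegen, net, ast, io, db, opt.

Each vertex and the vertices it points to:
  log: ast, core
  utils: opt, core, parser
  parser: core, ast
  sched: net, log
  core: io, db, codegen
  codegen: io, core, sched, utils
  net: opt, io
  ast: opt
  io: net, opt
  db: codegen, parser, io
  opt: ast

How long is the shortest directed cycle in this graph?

2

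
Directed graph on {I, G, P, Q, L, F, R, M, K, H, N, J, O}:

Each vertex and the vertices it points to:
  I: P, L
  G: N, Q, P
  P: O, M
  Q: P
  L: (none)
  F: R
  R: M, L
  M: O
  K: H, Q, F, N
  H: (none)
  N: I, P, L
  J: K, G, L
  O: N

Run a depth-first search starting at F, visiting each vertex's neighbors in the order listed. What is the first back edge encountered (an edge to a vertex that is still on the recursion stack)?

P→O

DFS from F (visiting each vertex's neighbors in the order listed); mark gray on enter, black on exit:
F gray
  R gray
    M gray
      O gray
        N gray
          I gray
            P gray
              P→O: O is gray → back edge
First back edge: P → O.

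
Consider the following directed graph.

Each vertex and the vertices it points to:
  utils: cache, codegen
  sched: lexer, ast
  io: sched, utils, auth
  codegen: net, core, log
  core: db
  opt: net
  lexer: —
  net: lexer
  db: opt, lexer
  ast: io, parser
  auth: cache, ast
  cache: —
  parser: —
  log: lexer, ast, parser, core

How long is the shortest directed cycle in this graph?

3

For each vertex v, BFS finds the shortest path from v back to v.
The shortest such closed walk is ast → io → auth → ast, length 3.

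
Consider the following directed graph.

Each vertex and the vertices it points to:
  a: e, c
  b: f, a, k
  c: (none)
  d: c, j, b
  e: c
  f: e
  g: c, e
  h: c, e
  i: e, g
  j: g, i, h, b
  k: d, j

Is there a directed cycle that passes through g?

No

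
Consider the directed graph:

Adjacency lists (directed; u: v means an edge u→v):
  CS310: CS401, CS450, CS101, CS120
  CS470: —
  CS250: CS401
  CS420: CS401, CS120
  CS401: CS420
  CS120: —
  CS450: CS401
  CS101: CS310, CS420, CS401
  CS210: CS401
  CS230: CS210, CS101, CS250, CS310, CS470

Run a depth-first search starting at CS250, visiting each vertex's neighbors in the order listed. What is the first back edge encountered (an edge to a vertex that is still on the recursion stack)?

DFS from CS250 (visiting each vertex's neighbors in the order listed); mark gray on enter, black on exit:
CS250 gray
  CS401 gray
    CS420 gray
      CS420→CS401: CS401 is gray → back edge
First back edge: CS420 → CS401.

CS420→CS401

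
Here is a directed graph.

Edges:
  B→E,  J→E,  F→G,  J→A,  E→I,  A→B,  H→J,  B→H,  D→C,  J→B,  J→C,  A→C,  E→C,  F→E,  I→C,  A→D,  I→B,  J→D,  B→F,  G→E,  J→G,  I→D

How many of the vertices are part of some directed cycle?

8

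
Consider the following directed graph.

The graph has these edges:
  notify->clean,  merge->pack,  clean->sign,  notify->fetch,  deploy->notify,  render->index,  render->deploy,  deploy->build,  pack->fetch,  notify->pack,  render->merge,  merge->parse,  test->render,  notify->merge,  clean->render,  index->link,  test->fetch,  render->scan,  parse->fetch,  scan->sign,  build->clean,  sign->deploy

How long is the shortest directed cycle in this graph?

4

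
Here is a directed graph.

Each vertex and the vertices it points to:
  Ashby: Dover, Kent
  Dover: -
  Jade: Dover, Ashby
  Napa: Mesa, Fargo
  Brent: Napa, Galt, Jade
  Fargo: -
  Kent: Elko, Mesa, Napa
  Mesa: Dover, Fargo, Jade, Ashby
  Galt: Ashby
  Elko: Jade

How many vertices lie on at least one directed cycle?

A vertex is on a directed cycle iff it belongs to a strongly connected component of size ≥ 2 (or has a self-loop).
The vertices on cycles are {Elko, Jade, Kent, Mesa, Napa, Ashby} — 6 in total.

6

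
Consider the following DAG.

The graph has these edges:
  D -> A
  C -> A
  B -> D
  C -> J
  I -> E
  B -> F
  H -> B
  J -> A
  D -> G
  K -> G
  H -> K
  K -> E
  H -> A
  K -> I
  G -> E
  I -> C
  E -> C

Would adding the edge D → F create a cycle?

No

Adding D→F creates a cycle iff F can already reach D.
Explore from F: no path reaches D. The graph stays acyclic.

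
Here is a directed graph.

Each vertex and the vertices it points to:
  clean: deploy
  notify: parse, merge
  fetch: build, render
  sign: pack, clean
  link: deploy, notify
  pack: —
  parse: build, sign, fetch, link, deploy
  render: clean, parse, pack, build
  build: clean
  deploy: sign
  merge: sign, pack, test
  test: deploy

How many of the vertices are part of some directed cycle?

A vertex is on a directed cycle iff it belongs to a strongly connected component of size ≥ 2 (or has a self-loop).
The vertices on cycles are {link, sign, clean, fetch, parse, deploy, notify, render} — 8 in total.

8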